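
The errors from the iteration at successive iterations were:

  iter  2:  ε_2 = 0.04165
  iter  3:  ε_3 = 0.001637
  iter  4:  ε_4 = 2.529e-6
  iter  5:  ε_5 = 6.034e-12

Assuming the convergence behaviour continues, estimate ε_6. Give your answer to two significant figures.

First estimate the order: p ≈ ln(ε_5/ε_4) / ln(ε_4/ε_3) = ln(6.034e-12/2.529e-6)/ln(2.529e-6/0.001637) = ln(2.38592e-06)/ln(0.0015449) ≈ 2.0001.
Then ε_6 ≈ ε_5·(ε_5/ε_4)^p = 6.034e-12·(2.38592e-06)^2.0001 = 6.034e-12·5.68525e-12 ≈ 3.43e-23.

3.4e-23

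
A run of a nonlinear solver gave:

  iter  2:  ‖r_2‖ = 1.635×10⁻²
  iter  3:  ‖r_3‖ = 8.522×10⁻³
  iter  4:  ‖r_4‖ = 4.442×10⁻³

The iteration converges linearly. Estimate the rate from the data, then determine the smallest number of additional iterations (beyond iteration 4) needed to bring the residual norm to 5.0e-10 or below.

Rate ρ ≈ ‖r_4‖/‖r_3‖ = 4.442×10⁻³/8.522×10⁻³ = 0.5212.
After j more steps, ‖r_{4+j}‖ ≈ 4.442×10⁻³·ρ^j; need ρ^j ≤ 5.0e-10/4.442×10⁻³ = 1.12562e-07.
j ≥ ln(1.12562e-07)/ln(0.5212) = -15.9998/-0.65162 = 24.554.
So 25 more iterations are needed.

25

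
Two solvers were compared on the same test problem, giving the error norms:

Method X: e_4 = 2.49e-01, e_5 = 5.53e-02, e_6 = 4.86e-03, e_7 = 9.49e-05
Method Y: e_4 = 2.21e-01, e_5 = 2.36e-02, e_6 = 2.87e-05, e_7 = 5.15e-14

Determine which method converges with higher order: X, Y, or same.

Method X: p ≈ ln(9.49e-05/4.86e-03)/ln(4.86e-03/5.53e-02) ≈ 1.62.
Method Y: p ≈ ln(5.15e-14/2.87e-05)/ln(2.87e-05/2.36e-02) ≈ 3.00.
Method Y has the higher order (≈3.0 vs ≈1.6).

Y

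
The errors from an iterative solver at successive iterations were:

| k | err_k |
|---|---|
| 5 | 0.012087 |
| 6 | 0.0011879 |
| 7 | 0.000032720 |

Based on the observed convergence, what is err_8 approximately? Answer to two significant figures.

1.3e-7

First estimate the order: p ≈ ln(err_7/err_6) / ln(err_6/err_5) = ln(0.000032720/0.0011879)/ln(0.0011879/0.012087) = ln(0.0275444)/ln(0.0982791) ≈ 1.5483.
Then err_8 ≈ err_7·(err_7/err_6)^p = 0.000032720·(0.0275444)^1.5483 = 0.000032720·0.00384329 ≈ 1.258e-07.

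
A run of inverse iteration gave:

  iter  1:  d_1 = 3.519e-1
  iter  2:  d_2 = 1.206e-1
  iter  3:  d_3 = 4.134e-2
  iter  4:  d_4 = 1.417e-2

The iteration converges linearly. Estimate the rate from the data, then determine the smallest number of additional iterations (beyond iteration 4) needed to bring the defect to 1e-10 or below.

18

Rate ρ ≈ d_4/d_3 = 1.417e-2/4.134e-2 = 0.3428.
After j more steps, d_{4+j} ≈ 1.417e-2·ρ^j; need ρ^j ≤ 1e-10/1.417e-2 = 7.05716e-09.
j ≥ ln(7.05716e-09)/ln(0.3428) = -18.7692/-1.07061 = 17.531.
So 18 more iterations are needed.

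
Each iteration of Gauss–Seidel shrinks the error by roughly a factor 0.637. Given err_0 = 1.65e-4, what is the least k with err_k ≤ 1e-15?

58

After k steps, err_k ≈ 1.65e-4·0.637^k.
Need 0.637^k ≤ 1e-15/1.65e-4 = 6.06061e-12.
k ≥ ln(6.06061e-12)/ln(0.637) = -25.8292/-0.45099 = 57.272.
Smallest integer k = 58.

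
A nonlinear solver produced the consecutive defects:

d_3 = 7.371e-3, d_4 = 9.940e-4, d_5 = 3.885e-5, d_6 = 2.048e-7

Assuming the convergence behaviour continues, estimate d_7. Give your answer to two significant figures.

4.2e-11

First estimate the order: p ≈ ln(d_6/d_5) / ln(d_5/d_4) = ln(2.048e-7/3.885e-5)/ln(3.885e-5/9.940e-4) = ln(0.00527156)/ln(0.0390845) ≈ 1.6179.
Then d_7 ≈ d_6·(d_6/d_5)^p = 2.048e-7·(0.00527156)^1.6179 = 2.048e-7·0.000206217 ≈ 4.223e-11.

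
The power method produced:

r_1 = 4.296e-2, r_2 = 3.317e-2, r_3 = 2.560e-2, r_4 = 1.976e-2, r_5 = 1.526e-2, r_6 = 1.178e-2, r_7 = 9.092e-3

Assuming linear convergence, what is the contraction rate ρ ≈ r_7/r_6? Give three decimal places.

ρ ≈ r_7/r_6 = 9.092e-3/1.178e-2 = 0.77182

0.772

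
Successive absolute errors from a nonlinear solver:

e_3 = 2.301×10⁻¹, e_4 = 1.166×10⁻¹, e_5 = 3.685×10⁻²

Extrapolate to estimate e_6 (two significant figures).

5.2e-3

First estimate the order: p ≈ ln(e_5/e_4) / ln(e_4/e_3) = ln(3.685×10⁻²/1.166×10⁻¹)/ln(1.166×10⁻¹/2.301×10⁻¹) = ln(0.316038)/ln(0.506736) ≈ 1.6945.
Then e_6 ≈ e_5·(e_5/e_4)^p = 3.685×10⁻²·(0.316038)^1.6945 = 3.685×10⁻²·0.142007 ≈ 0.005233.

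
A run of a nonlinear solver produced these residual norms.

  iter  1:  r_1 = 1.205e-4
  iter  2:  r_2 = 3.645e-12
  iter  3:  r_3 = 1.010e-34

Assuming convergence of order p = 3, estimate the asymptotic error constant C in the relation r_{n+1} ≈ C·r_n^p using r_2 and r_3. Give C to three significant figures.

2.09

C ≈ r_3 / r_2^3
  = 1.010e-34 / (3.645e-12)^3
  = 1.010e-34 / 4.84276e-35 ≈ 2.0856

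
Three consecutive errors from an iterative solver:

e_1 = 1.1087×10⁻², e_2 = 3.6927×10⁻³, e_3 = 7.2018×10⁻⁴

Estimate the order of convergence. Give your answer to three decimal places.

1.487

p ≈ ln(e_3/e_2) / ln(e_2/e_1)
  = ln(7.2018×10⁻⁴/3.6927×10⁻³) / ln(3.6927×10⁻³/1.1087×10⁻²)
  = ln(0.195028) / ln(0.333066)
  = -1.634612 / -1.099415 ≈ 1.486802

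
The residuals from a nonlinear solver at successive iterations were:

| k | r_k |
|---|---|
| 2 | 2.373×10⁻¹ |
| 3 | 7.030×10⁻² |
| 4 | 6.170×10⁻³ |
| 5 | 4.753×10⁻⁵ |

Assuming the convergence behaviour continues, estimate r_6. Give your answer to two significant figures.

First estimate the order: p ≈ ln(r_5/r_4) / ln(r_4/r_3) = ln(4.753×10⁻⁵/6.170×10⁻³)/ln(6.170×10⁻³/7.030×10⁻²) = ln(0.0077034)/ln(0.0877667) ≈ 2.0000.
Then r_6 ≈ r_5·(r_5/r_4)^p = 4.753×10⁻⁵·(0.0077034)^2.0000 = 4.753×10⁻⁵·5.93424e-05 ≈ 2.821e-09.

2.8e-9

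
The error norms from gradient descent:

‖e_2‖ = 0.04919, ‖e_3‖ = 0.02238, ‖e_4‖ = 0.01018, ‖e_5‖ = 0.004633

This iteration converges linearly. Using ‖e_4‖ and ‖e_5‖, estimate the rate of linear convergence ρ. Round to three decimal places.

ρ ≈ ‖e_5‖/‖e_4‖ = 0.004633/0.01018 = 0.45511

0.455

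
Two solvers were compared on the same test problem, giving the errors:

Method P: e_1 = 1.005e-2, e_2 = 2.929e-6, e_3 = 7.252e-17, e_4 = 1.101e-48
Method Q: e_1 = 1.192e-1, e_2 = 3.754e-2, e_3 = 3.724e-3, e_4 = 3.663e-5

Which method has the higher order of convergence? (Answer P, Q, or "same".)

P

Method P: p ≈ ln(1.101e-48/7.252e-17)/ln(7.252e-17/2.929e-6) ≈ 3.00.
Method Q: p ≈ ln(3.663e-5/3.724e-3)/ln(3.724e-3/3.754e-2) ≈ 2.00.
Method P has the higher order (≈3.0 vs ≈2.0).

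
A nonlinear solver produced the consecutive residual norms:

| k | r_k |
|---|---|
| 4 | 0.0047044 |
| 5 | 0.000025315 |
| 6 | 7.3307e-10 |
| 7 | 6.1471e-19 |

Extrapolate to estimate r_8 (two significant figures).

First estimate the order: p ≈ ln(r_7/r_6) / ln(r_6/r_5) = ln(6.1471e-19/7.3307e-10)/ln(7.3307e-10/0.000025315) = ln(8.38542e-10)/ln(2.89579e-05) ≈ 2.0000.
Then r_8 ≈ r_7·(r_7/r_6)^p = 6.1471e-19·(8.38542e-10)^2.0000 = 6.1471e-19·7.03153e-19 ≈ 4.322e-37.

4.3e-37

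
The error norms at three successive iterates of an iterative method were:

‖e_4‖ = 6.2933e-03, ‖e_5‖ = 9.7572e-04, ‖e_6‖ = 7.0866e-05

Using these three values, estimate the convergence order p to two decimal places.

1.41

p ≈ ln(‖e_6‖/‖e_5‖) / ln(‖e_5‖/‖e_4‖)
  = ln(7.0866e-05/9.7572e-04) / ln(9.7572e-04/6.2933e-03)
  = ln(0.0726294) / ln(0.155041)
  = -2.62239 / -1.86407 ≈ 1.40681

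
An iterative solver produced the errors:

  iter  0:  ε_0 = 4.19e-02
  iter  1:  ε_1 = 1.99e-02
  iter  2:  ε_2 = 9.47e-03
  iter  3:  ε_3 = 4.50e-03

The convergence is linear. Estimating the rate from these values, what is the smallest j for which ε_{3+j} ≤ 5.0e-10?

Rate ρ ≈ ε_3/ε_2 = 4.50e-03/9.47e-03 = 0.4752.
After j more steps, ε_{3+j} ≈ 4.50e-03·ρ^j; need ρ^j ≤ 5.0e-10/4.50e-03 = 1.11111e-07.
j ≥ ln(1.11111e-07)/ln(0.4752) = -16.0127/-0.74402 = 21.522.
So 22 more iterations are needed.

22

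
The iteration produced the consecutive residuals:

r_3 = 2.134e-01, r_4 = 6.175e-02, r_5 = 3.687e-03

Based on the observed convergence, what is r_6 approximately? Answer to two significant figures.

6.1e-6

First estimate the order: p ≈ ln(r_5/r_4) / ln(r_4/r_3) = ln(3.687e-03/6.175e-02)/ln(6.175e-02/2.134e-01) = ln(0.0597085)/ln(0.289363) ≈ 2.2727.
Then r_6 ≈ r_5·(r_5/r_4)^p = 3.687e-03·(0.0597085)^2.2727 = 3.687e-03·0.00165309 ≈ 6.095e-06.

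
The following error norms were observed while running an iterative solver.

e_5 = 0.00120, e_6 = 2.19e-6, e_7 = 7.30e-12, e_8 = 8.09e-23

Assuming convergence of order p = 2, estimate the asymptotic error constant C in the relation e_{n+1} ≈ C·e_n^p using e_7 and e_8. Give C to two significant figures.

C ≈ e_8 / e_7^2
  = 8.09e-23 / (7.30e-12)^2
  = 8.09e-23 / 5.329e-23 ≈ 1.5181

1.5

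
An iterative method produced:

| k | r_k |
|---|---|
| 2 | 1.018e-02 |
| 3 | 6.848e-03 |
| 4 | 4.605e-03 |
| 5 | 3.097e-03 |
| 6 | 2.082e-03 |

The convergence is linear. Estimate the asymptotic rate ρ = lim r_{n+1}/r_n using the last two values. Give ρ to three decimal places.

ρ ≈ r_6/r_5 = 2.082e-03/3.097e-03 = 0.67226

0.672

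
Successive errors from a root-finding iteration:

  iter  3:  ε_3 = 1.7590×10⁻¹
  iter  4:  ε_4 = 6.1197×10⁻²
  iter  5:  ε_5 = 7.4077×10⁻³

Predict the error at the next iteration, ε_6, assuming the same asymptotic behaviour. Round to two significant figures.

First estimate the order: p ≈ ln(ε_5/ε_4) / ln(ε_4/ε_3) = ln(7.4077×10⁻³/6.1197×10⁻²)/ln(6.1197×10⁻²/1.7590×10⁻¹) = ln(0.121047)/ln(0.347908) ≈ 1.9999.
Then ε_6 ≈ ε_5·(ε_5/ε_4)^p = 7.4077×10⁻³·(0.121047)^1.9999 = 7.4077×10⁻³·0.0146555 ≈ 0.0001086.

1.1e-4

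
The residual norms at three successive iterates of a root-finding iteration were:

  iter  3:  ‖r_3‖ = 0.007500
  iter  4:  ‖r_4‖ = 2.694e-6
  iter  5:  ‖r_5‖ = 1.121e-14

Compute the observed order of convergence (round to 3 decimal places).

p ≈ ln(‖r_5‖/‖r_4‖) / ln(‖r_4‖/‖r_3‖)
  = ln(1.121e-14/2.694e-6) / ln(2.694e-6/0.007500)
  = ln(4.1611e-09) / ln(0.0003592)
  = -19.297486 / -7.931631 ≈ 2.432978

2.433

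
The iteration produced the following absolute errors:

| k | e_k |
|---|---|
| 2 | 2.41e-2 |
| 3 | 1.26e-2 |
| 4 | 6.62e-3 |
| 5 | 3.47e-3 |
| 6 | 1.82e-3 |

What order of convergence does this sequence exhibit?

Consecutive ratios: e_6/e_5 = 1.82e-3/3.47e-3 = 0.524496, e_5/e_4 = 3.47e-3/6.62e-3 = 0.524169.
p ≈ ln(0.524496)/ln(0.524169) = -0.6453/-0.6459 ≈ 1.00.
So the convergence is linear (order 1).

1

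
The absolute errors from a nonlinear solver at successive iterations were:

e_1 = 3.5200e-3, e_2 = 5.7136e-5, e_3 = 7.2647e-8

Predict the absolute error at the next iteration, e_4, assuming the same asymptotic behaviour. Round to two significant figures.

First estimate the order: p ≈ ln(e_3/e_2) / ln(e_2/e_1) = ln(7.2647e-8/5.7136e-5)/ln(5.7136e-5/3.5200e-3) = ln(0.00127148)/ln(0.0162318) ≈ 1.6180.
Then e_4 ≈ e_3·(e_3/e_2)^p = 7.2647e-8·(0.00127148)^1.6180 = 7.2647e-8·2.0643e-05 ≈ 1.5e-12.

1.5e-12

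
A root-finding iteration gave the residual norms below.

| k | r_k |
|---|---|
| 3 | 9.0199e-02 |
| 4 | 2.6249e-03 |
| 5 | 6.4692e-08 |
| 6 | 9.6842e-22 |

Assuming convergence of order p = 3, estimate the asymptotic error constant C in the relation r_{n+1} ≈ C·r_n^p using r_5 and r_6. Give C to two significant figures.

C ≈ r_6 / r_5^3
  = 9.6842e-22 / (6.4692e-08)^3
  = 9.6842e-22 / 2.7074e-22 ≈ 3.5769

3.6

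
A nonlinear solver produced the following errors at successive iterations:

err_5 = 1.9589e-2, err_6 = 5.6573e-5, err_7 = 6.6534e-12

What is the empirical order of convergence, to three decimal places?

p ≈ ln(err_7/err_6) / ln(err_6/err_5)
  = ln(6.6534e-12/5.6573e-5) / ln(5.6573e-5/1.9589e-2)
  = ln(1.17607e-07) / ln(0.002888)
  = -15.955917 / -5.847191 ≈ 2.728817

2.729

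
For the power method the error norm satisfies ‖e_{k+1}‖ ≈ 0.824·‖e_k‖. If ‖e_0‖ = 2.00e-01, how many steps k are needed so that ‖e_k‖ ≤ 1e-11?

123

After k steps, ‖e_k‖ ≈ 2.00e-01·0.824^k.
Need 0.824^k ≤ 1e-11/2.00e-01 = 5e-11.
k ≥ ln(5e-11)/ln(0.824) = -23.7190/-0.19358 = 122.528.
Smallest integer k = 123.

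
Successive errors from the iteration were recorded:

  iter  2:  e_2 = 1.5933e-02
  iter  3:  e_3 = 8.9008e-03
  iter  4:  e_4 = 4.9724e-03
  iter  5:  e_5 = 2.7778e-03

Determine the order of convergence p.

1

Consecutive ratios: e_5/e_4 = 2.7778e-03/4.9724e-03 = 0.558644, e_4/e_3 = 4.9724e-03/8.9008e-03 = 0.558646.
p ≈ ln(0.558644)/ln(0.558646) = -0.5822/-0.5822 ≈ 1.00.
So the convergence is linear (order 1).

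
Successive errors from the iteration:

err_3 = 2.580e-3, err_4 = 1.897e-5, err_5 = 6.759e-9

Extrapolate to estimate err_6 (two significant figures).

First estimate the order: p ≈ ln(err_5/err_4) / ln(err_4/err_3) = ln(6.759e-9/1.897e-5)/ln(1.897e-5/2.580e-3) = ln(0.000356299)/ln(0.00735271) ≈ 1.6162.
Then err_6 ≈ err_5·(err_5/err_4)^p = 6.759e-9·(0.000356299)^1.6162 = 6.759e-9·2.67327e-06 ≈ 1.807e-14.

1.8e-14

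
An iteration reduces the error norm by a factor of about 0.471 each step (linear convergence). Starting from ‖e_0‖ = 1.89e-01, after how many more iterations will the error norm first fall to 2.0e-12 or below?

34

After k steps, ‖e_k‖ ≈ 1.89e-01·0.471^k.
Need 0.471^k ≤ 2.0e-12/1.89e-01 = 1.0582e-11.
k ≥ ln(1.0582e-11)/ln(0.471) = -25.2719/-0.75290 = 33.566.
Smallest integer k = 34.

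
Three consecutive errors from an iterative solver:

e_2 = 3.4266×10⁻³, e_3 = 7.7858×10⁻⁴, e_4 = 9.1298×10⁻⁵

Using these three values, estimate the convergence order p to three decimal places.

1.446

p ≈ ln(e_4/e_3) / ln(e_3/e_2)
  = ln(9.1298×10⁻⁵/7.7858×10⁻⁴) / ln(7.7858×10⁻⁴/3.4266×10⁻³)
  = ln(0.117262) / ln(0.227216)
  = -2.143345 / -1.481854 ≈ 1.446394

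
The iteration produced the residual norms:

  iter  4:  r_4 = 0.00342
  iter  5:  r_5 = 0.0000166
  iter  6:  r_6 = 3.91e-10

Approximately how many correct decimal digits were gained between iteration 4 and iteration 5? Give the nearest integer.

2

Digits gained ≈ log₁₀(r_4/r_5) = log₁₀(0.00342/0.0000166) = log₁₀(206.024) ≈ 2.314.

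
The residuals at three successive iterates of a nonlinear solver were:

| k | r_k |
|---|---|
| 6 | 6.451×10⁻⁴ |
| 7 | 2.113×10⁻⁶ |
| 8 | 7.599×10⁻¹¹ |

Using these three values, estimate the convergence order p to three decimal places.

1.789

p ≈ ln(r_8/r_7) / ln(r_7/r_6)
  = ln(7.599×10⁻¹¹/2.113×10⁻⁶) / ln(2.113×10⁻⁶/6.451×10⁻⁴)
  = ln(3.59631e-05) / ln(0.00327546)
  = -10.233017 / -5.721297 ≈ 1.788583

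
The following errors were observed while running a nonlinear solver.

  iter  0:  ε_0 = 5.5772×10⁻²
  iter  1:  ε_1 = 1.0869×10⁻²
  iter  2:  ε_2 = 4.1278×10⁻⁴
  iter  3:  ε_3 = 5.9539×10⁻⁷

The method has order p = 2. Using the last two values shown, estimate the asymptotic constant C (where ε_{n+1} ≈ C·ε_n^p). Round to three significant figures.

C ≈ ε_3 / ε_2^2
  = 5.9539×10⁻⁷ / (4.1278×10⁻⁴)^2
  = 5.9539×10⁻⁷ / 1.70387e-07 ≈ 3.4943

3.49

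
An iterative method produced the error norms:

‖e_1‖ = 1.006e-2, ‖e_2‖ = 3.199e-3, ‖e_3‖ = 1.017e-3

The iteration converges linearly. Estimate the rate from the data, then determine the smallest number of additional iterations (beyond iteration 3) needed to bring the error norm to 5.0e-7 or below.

Rate ρ ≈ ‖e_3‖/‖e_2‖ = 1.017e-3/3.199e-3 = 0.3179.
After j more steps, ‖e_{3+j}‖ ≈ 1.017e-3·ρ^j; need ρ^j ≤ 5.0e-7/1.017e-3 = 0.000491642.
j ≥ ln(0.000491642)/ln(0.3179) = -7.6178/-1.14602 = 6.647.
So 7 more iterations are needed.

7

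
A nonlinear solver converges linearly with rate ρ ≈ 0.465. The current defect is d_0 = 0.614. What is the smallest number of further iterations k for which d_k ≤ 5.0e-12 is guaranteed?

After k steps, d_k ≈ 0.614·0.465^k.
Need 0.465^k ≤ 5.0e-12/0.614 = 8.14332e-12.
k ≥ ln(8.14332e-12)/ln(0.465) = -25.5338/-0.76572 = 33.346.
Smallest integer k = 34.

34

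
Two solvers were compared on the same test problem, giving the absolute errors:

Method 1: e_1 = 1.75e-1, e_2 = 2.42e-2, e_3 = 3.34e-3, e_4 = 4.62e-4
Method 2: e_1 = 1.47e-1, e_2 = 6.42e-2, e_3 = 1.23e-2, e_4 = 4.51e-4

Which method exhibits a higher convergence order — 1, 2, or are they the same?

Method 1: p ≈ ln(4.62e-4/3.34e-3)/ln(3.34e-3/2.42e-2) ≈ 1.00.
Method 2: p ≈ ln(4.51e-4/1.23e-2)/ln(1.23e-2/6.42e-2) ≈ 2.00.
Method 2 has the higher order (≈2.0 vs ≈1.0).

2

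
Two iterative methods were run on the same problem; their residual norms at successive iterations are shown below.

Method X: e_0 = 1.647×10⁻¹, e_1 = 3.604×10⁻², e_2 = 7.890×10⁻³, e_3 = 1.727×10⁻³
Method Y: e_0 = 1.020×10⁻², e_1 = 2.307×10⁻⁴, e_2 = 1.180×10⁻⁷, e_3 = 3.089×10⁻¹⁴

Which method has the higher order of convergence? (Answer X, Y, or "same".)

Y

Method X: p ≈ ln(1.727×10⁻³/7.890×10⁻³)/ln(7.890×10⁻³/3.604×10⁻²) ≈ 1.00.
Method Y: p ≈ ln(3.089×10⁻¹⁴/1.180×10⁻⁷)/ln(1.180×10⁻⁷/2.307×10⁻⁴) ≈ 2.00.
Method Y has the higher order (≈2.0 vs ≈1.0).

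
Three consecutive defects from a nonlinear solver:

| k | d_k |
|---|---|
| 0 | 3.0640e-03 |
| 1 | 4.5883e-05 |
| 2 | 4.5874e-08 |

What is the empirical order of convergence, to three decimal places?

p ≈ ln(d_2/d_1) / ln(d_1/d_0)
  = ln(4.5874e-08/4.5883e-05) / ln(4.5883e-05/3.0640e-03)
  = ln(0.000999804) / ln(0.0149749)
  = -6.907951 / -4.201380 ≈ 1.644210

1.644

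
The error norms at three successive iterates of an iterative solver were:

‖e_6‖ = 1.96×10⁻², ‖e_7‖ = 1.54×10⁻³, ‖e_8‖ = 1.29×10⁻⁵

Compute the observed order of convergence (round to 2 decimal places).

p ≈ ln(‖e_8‖/‖e_7‖) / ln(‖e_7‖/‖e_6‖)
  = ln(1.29×10⁻⁵/1.54×10⁻³) / ln(1.54×10⁻³/1.96×10⁻²)
  = ln(0.00837662) / ln(0.0785714)
  = -4.78231 / -2.54375 ≈ 1.88002

1.88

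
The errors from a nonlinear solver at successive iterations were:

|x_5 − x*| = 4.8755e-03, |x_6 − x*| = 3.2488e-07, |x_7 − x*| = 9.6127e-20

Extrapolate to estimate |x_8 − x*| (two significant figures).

First estimate the order: p ≈ ln(|x_7 − x*|/|x_6 − x*|) / ln(|x_6 − x*|/|x_5 − x*|) = ln(9.6127e-20/3.2488e-07)/ln(3.2488e-07/4.8755e-03) = ln(2.95885e-13)/ln(6.66352e-05) ≈ 3.0000.
Then |x_8 − x*| ≈ |x_7 − x*|·(|x_7 − x*|/|x_6 − x*|)^p = 9.6127e-20·(2.95885e-13)^3.0000 = 9.6127e-20·2.59041e-38 ≈ 2.49e-57.

2.5e-57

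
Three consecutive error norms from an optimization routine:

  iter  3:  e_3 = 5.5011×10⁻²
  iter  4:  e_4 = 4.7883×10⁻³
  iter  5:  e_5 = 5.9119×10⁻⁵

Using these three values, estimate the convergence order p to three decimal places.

p ≈ ln(e_5/e_4) / ln(e_4/e_3)
  = ln(5.9119×10⁻⁵/4.7883×10⁻³) / ln(4.7883×10⁻³/5.5011×10⁻²)
  = ln(0.0123466) / ln(0.0870426)
  = -4.394375 / -2.441358 ≈ 1.799972

1.800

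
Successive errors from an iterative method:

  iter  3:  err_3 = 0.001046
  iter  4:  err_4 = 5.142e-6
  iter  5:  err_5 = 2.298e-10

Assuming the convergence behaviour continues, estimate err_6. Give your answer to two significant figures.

1.5e-18

First estimate the order: p ≈ ln(err_5/err_4) / ln(err_4/err_3) = ln(2.298e-10/5.142e-6)/ln(5.142e-6/0.001046) = ln(4.46908e-05)/ln(0.00491587) ≈ 1.8843.
Then err_6 ≈ err_5·(err_5/err_4)^p = 2.298e-10·(4.46908e-05)^1.8843 = 2.298e-10·6.36365e-09 ≈ 1.462e-18.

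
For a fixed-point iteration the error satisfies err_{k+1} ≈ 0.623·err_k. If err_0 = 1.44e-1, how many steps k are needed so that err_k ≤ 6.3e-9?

After k steps, err_k ≈ 1.44e-1·0.623^k.
Need 0.623^k ≤ 6.3e-9/1.44e-1 = 4.375e-08.
k ≥ ln(4.375e-08)/ln(0.623) = -16.9448/-0.47321 = 35.808.
Smallest integer k = 36.

36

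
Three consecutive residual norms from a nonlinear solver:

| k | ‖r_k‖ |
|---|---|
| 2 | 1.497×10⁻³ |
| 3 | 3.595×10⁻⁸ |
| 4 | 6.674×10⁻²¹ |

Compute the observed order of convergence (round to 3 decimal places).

p ≈ ln(‖r_4‖/‖r_3‖) / ln(‖r_3‖/‖r_2‖)
  = ln(6.674×10⁻²¹/3.595×10⁻⁸) / ln(3.595×10⁻⁸/1.497×10⁻³)
  = ln(1.85647e-13) / ln(2.40147e-05)
  = -29.314929 / -10.636844 ≈ 2.755980

2.756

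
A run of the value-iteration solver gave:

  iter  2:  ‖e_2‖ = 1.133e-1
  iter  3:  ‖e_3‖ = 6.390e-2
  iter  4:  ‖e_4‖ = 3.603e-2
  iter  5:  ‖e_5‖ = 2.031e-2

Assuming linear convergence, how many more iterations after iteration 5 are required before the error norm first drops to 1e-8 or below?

26

Rate ρ ≈ ‖e_5‖/‖e_4‖ = 2.031e-2/3.603e-2 = 0.5637.
After j more steps, ‖e_{5+j}‖ ≈ 2.031e-2·ρ^j; need ρ^j ≤ 1e-8/2.031e-2 = 4.92368e-07.
j ≥ ln(4.92368e-07)/ln(0.5637) = -14.5240/-0.57323 = 25.337.
So 26 more iterations are needed.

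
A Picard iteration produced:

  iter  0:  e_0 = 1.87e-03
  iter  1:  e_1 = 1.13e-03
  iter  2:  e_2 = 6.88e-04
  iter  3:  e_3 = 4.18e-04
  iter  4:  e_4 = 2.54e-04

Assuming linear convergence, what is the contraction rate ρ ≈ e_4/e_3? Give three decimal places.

ρ ≈ e_4/e_3 = 2.54e-04/4.18e-04 = 0.60766

0.608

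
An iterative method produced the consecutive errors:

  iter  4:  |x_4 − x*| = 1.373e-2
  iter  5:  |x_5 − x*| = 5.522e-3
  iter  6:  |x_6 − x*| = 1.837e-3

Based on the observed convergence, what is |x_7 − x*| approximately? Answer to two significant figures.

4.9e-4

First estimate the order: p ≈ ln(|x_6 − x*|/|x_5 − x*|) / ln(|x_5 − x*|/|x_4 − x*|) = ln(1.837e-3/5.522e-3)/ln(5.522e-3/1.373e-2) = ln(0.332669)/ln(0.402185) ≈ 1.2083.
Then |x_7 − x*| ≈ |x_6 − x*|·(|x_6 − x*|/|x_5 − x*|)^p = 1.837e-3·(0.332669)^1.2083 = 1.837e-3·0.264513 ≈ 0.0004859.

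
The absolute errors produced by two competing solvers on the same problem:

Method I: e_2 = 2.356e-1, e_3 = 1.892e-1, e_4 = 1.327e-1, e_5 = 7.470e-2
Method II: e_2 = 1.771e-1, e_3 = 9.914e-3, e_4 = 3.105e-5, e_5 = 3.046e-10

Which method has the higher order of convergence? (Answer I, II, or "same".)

II

Method I: p ≈ ln(7.470e-2/1.327e-1)/ln(1.327e-1/1.892e-1) ≈ 1.62.
Method II: p ≈ ln(3.046e-10/3.105e-5)/ln(3.105e-5/9.914e-3) ≈ 2.00.
Method II has the higher order (≈2.0 vs ≈1.6).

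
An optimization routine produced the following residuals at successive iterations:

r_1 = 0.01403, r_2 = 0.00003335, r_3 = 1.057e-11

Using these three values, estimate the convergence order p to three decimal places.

p ≈ ln(r_3/r_2) / ln(r_2/r_1)
  = ln(1.057e-11/0.00003335) / ln(0.00003335/0.01403)
  = ln(3.16942e-07) / ln(0.00237705)
  = -14.964547 / -6.041895 ≈ 2.476797

2.477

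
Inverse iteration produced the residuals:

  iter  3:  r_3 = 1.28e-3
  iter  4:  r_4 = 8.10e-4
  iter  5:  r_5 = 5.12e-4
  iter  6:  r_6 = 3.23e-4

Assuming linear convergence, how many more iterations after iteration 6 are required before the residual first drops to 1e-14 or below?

53

Rate ρ ≈ r_6/r_5 = 3.23e-4/5.12e-4 = 0.6309.
After j more steps, r_{6+j} ≈ 3.23e-4·ρ^j; need ρ^j ≤ 1e-14/3.23e-4 = 3.09598e-11.
j ≥ ln(3.09598e-11)/ln(0.6309) = -24.1983/-0.46061 = 52.535.
So 53 more iterations are needed.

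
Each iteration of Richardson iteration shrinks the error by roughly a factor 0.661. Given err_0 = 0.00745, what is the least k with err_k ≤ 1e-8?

After k steps, err_k ≈ 0.00745·0.661^k.
Need 0.661^k ≤ 1e-8/0.00745 = 1.34228e-06.
k ≥ ln(1.34228e-06)/ln(0.661) = -13.5211/-0.41400 = 32.660.
Smallest integer k = 33.

33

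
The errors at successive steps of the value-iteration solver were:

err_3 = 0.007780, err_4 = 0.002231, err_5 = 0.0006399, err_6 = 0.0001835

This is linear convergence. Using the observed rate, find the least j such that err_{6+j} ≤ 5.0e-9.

9

Rate ρ ≈ err_6/err_5 = 0.0001835/0.0006399 = 0.2868.
After j more steps, err_{6+j} ≈ 0.0001835·ρ^j; need ρ^j ≤ 5.0e-9/0.0001835 = 2.7248e-05.
j ≥ ln(2.7248e-05)/ln(0.2868) = -10.5105/-1.24897 = 8.415.
So 9 more iterations are needed.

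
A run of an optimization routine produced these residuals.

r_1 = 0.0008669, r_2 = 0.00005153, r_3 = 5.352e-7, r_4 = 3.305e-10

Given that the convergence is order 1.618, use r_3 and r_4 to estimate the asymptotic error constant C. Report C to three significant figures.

C ≈ r_4 / r_3^1.618
  = 3.305e-10 / (5.352e-7)^1.618
  = 3.305e-10 / 7.12425e-11 ≈ 4.6391

4.64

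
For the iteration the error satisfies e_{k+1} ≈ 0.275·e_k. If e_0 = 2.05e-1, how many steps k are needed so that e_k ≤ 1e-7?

After k steps, e_k ≈ 2.05e-1·0.275^k.
Need 0.275^k ≤ 1e-7/2.05e-1 = 4.87805e-07.
k ≥ ln(4.87805e-07)/ln(0.275) = -14.5334/-1.29098 = 11.258.
Smallest integer k = 12.

12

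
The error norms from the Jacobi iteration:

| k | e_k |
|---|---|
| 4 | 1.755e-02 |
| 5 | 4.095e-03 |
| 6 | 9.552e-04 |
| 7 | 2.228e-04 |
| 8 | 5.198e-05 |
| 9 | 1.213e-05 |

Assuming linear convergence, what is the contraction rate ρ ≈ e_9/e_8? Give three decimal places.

0.233

ρ ≈ e_9/e_8 = 1.213e-05/5.198e-05 = 0.23336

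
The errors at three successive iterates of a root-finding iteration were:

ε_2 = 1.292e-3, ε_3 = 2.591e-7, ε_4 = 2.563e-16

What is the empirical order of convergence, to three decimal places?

2.435

p ≈ ln(ε_4/ε_3) / ln(ε_3/ε_2)
  = ln(2.563e-16/2.591e-7) / ln(2.591e-7/1.292e-3)
  = ln(9.89193e-10) / ln(0.000200542)
  = -20.734132 / -8.514487 ≈ 2.435159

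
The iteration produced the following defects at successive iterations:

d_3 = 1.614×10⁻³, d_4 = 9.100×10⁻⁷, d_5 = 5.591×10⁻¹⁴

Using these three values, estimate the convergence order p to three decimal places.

2.220

p ≈ ln(d_5/d_4) / ln(d_4/d_3)
  = ln(5.591×10⁻¹⁴/9.100×10⁻⁷) / ln(9.100×10⁻⁷/1.614×10⁻³)
  = ln(6.14396e-08) / ln(0.000563817)
  = -16.605211 / -7.480781 ≈ 2.219716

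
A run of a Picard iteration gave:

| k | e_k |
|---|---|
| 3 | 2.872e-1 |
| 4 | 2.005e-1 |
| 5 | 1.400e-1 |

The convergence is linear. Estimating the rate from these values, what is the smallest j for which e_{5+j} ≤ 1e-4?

21

Rate ρ ≈ e_5/e_4 = 1.400e-1/2.005e-1 = 0.6983.
After j more steps, e_{5+j} ≈ 1.400e-1·ρ^j; need ρ^j ≤ 1e-4/1.400e-1 = 0.000714286.
j ≥ ln(0.000714286)/ln(0.6983) = -7.2442/-0.35911 = 20.173.
So 21 more iterations are needed.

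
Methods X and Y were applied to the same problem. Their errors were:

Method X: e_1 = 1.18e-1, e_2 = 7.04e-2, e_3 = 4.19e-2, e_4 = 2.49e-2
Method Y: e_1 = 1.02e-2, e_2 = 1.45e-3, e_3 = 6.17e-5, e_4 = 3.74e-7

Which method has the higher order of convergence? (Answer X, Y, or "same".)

Method X: p ≈ ln(2.49e-2/4.19e-2)/ln(4.19e-2/7.04e-2) ≈ 1.00.
Method Y: p ≈ ln(3.74e-7/6.17e-5)/ln(6.17e-5/1.45e-3) ≈ 1.62.
Method Y has the higher order (≈1.6 vs ≈1.0).

Y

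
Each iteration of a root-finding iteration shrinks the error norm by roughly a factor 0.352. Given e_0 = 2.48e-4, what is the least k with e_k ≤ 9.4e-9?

10

After k steps, e_k ≈ 2.48e-4·0.352^k.
Need 0.352^k ≤ 9.4e-9/2.48e-4 = 3.79032e-05.
k ≥ ln(3.79032e-05)/ln(0.352) = -10.1805/-1.04412 = 9.750.
Smallest integer k = 10.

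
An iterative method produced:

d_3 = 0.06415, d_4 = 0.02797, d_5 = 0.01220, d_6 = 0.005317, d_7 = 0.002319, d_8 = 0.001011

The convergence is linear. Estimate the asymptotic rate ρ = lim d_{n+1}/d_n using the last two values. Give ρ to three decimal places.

ρ ≈ d_8/d_7 = 0.001011/0.002319 = 0.43596

0.436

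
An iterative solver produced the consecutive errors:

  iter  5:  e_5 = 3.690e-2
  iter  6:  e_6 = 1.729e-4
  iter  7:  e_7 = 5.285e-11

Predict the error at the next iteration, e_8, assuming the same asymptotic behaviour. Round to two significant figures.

First estimate the order: p ≈ ln(e_7/e_6) / ln(e_6/e_5) = ln(5.285e-11/1.729e-4)/ln(1.729e-4/3.690e-2) = ln(3.05668e-07)/ln(0.00468564) ≈ 2.7970.
Then e_8 ≈ e_7·(e_7/e_6)^p = 5.285e-11·(3.05668e-07)^2.7970 = 5.285e-11·6.00128e-19 ≈ 3.172e-29.

3.2e-29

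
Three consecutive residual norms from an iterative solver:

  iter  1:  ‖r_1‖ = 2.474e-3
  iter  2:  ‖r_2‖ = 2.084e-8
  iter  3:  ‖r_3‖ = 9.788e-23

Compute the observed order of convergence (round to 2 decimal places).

2.82

p ≈ ln(‖r_3‖/‖r_2‖) / ln(‖r_2‖/‖r_1‖)
  = ln(9.788e-23/2.084e-8) / ln(2.084e-8/2.474e-3)
  = ln(4.69674e-15) / ln(8.42361e-06)
  = -32.99191 / -11.68447 ≈ 2.82357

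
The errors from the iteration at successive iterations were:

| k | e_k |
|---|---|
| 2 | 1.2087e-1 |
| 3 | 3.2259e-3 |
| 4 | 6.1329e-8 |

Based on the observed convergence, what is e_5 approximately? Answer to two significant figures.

First estimate the order: p ≈ ln(e_4/e_3) / ln(e_3/e_2) = ln(6.1329e-8/3.2259e-3)/ln(3.2259e-3/1.2087e-1) = ln(1.90114e-05)/ln(0.026689) ≈ 3.0000.
Then e_5 ≈ e_4·(e_4/e_3)^p = 6.1329e-8·(1.90114e-05)^3.0000 = 6.1329e-8·6.87135e-15 ≈ 4.214e-22.

4.2e-22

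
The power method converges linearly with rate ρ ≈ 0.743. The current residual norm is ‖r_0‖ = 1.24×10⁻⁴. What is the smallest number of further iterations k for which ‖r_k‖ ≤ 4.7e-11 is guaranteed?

After k steps, ‖r_k‖ ≈ 1.24×10⁻⁴·0.743^k.
Need 0.743^k ≤ 4.7e-11/1.24×10⁻⁴ = 3.79032e-07.
k ≥ ln(3.79032e-07)/ln(0.743) = -14.7856/-0.29706 = 49.773.
Smallest integer k = 50.

50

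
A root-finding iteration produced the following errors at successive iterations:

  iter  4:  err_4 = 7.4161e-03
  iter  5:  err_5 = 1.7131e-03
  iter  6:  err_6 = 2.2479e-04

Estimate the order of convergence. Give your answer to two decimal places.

1.39

p ≈ ln(err_6/err_5) / ln(err_5/err_4)
  = ln(2.2479e-04/1.7131e-03) / ln(1.7131e-03/7.4161e-03)
  = ln(0.131218) / ln(0.230997)
  = -2.03090 / -1.46535 ≈ 1.38595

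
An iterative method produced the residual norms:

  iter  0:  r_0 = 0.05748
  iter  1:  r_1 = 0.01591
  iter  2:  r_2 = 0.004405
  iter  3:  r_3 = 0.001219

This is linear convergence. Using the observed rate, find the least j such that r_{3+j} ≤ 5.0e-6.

5

Rate ρ ≈ r_3/r_2 = 0.001219/0.004405 = 0.2767.
After j more steps, r_{3+j} ≈ 0.001219·ρ^j; need ρ^j ≤ 5.0e-6/0.001219 = 0.00410172.
j ≥ ln(0.00410172)/ln(0.2767) = -5.4963/-1.28482 = 4.278.
So 5 more iterations are needed.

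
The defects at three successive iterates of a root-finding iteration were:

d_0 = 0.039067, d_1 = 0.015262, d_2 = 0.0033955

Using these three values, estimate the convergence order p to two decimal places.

1.60

p ≈ ln(d_2/d_1) / ln(d_1/d_0)
  = ln(0.0033955/0.015262) / ln(0.015262/0.039067)
  = ln(0.222481) / ln(0.390662)
  = -1.50291 / -0.93991 ≈ 1.59899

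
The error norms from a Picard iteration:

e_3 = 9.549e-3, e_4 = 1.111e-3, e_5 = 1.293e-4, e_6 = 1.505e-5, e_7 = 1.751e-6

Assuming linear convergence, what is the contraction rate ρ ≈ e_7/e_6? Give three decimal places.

0.116

ρ ≈ e_7/e_6 = 1.751e-6/1.505e-5 = 0.11635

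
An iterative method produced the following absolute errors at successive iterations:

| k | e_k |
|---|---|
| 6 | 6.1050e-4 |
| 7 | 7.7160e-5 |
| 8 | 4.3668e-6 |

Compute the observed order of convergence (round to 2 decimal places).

1.39

p ≈ ln(e_8/e_7) / ln(e_7/e_6)
  = ln(4.3668e-6/7.7160e-5) / ln(7.7160e-5/6.1050e-4)
  = ln(0.0565941) / ln(0.126388)
  = -2.87185 / -2.06840 ≈ 1.38844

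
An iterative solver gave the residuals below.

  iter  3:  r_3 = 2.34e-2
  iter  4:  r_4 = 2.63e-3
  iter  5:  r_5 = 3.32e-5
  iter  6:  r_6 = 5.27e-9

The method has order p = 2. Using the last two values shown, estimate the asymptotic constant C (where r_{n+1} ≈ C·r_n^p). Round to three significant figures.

C ≈ r_6 / r_5^2
  = 5.27e-9 / (3.32e-5)^2
  = 5.27e-9 / 1.10224e-09 ≈ 4.7812

4.78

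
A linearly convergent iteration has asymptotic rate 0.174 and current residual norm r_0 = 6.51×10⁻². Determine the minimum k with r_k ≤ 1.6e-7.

8

After k steps, r_k ≈ 6.51×10⁻²·0.174^k.
Need 0.174^k ≤ 1.6e-7/6.51×10⁻² = 2.45776e-06.
k ≥ ln(2.45776e-06)/ln(0.174) = -12.9163/-1.74870 = 7.386.
Smallest integer k = 8.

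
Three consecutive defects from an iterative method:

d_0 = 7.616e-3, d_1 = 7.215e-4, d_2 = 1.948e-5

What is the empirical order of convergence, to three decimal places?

1.533

p ≈ ln(d_2/d_1) / ln(d_1/d_0)
  = ln(1.948e-5/7.215e-4) / ln(7.215e-4/7.616e-3)
  = ln(0.0269993) / ln(0.0947348)
  = -3.611944 / -2.356674 ≈ 1.532645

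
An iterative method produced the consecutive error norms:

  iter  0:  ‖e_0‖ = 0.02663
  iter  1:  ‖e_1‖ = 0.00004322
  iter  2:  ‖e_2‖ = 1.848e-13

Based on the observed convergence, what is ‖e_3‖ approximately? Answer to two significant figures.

1.4e-38

First estimate the order: p ≈ ln(‖e_2‖/‖e_1‖) / ln(‖e_1‖/‖e_0‖) = ln(1.848e-13/0.00004322)/ln(0.00004322/0.02663) = ln(4.2758e-09)/ln(0.00162298) ≈ 3.0000.
Then ‖e_3‖ ≈ ‖e_2‖·(‖e_2‖/‖e_1‖)^p = 1.848e-13·(4.2758e-09)^3.0000 = 1.848e-13·7.81722e-26 ≈ 1.445e-38.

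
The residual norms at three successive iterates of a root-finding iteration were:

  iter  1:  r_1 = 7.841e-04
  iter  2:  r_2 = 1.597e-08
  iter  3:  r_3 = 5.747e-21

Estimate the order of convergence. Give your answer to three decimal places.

2.653

p ≈ ln(r_3/r_2) / ln(r_2/r_1)
  = ln(5.747e-21/1.597e-08) / ln(1.597e-08/7.841e-04)
  = ln(3.59862e-13) / ln(2.03673e-05)
  = -28.653056 / -10.801580 ≈ 2.652673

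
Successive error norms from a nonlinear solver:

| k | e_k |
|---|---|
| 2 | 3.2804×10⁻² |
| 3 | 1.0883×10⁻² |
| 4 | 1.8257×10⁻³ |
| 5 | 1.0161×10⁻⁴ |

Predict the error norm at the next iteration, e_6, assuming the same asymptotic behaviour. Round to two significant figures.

9.5e-7

First estimate the order: p ≈ ln(e_5/e_4) / ln(e_4/e_3) = ln(1.0161×10⁻⁴/1.8257×10⁻³)/ln(1.8257×10⁻³/1.0883×10⁻²) = ln(0.0556554)/ln(0.167757) ≈ 1.6180.
Then e_6 ≈ e_5·(e_5/e_4)^p = 1.0161×10⁻⁴·(0.0556554)^1.6180 = 1.0161×10⁻⁴·0.0093375 ≈ 9.488e-07.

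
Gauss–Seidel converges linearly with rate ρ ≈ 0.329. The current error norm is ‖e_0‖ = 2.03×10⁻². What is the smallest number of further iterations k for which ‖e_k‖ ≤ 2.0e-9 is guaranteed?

15

After k steps, ‖e_k‖ ≈ 2.03×10⁻²·0.329^k.
Need 0.329^k ≤ 2.0e-9/2.03×10⁻² = 9.85222e-08.
k ≥ ln(9.85222e-08)/ln(0.329) = -16.1330/-1.11170 = 14.512.
Smallest integer k = 15.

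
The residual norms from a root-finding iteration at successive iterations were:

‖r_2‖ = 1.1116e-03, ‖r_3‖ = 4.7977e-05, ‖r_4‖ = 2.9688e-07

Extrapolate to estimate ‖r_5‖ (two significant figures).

7.9e-11

First estimate the order: p ≈ ln(‖r_4‖/‖r_3‖) / ln(‖r_3‖/‖r_2‖) = ln(2.9688e-07/4.7977e-05)/ln(4.7977e-05/1.1116e-03) = ln(0.00618797)/ln(0.0431603) ≈ 1.6180.
Then ‖r_5‖ ≈ ‖r_4‖·(‖r_4‖/‖r_3‖)^p = 2.9688e-07·(0.00618797)^1.6180 = 2.9688e-07·0.000267131 ≈ 7.931e-11.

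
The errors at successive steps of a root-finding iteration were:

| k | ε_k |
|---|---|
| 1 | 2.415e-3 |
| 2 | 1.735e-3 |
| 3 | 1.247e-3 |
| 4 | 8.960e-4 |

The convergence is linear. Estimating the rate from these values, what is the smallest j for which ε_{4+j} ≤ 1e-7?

Rate ρ ≈ ε_4/ε_3 = 8.960e-4/1.247e-3 = 0.7185.
After j more steps, ε_{4+j} ≈ 8.960e-4·ρ^j; need ρ^j ≤ 1e-7/8.960e-4 = 0.000111607.
j ≥ ln(0.000111607)/ln(0.7185) = -9.1005/-0.33059 = 27.528.
So 28 more iterations are needed.

28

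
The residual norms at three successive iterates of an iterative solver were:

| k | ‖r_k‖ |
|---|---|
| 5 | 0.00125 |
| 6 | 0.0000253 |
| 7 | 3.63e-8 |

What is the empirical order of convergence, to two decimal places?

1.68

p ≈ ln(‖r_7‖/‖r_6‖) / ln(‖r_6‖/‖r_5‖)
  = ln(3.63e-8/0.0000253) / ln(0.0000253/0.00125)
  = ln(0.00143478) / ln(0.02024)
  = -6.54674 / -3.90009 ≈ 1.67861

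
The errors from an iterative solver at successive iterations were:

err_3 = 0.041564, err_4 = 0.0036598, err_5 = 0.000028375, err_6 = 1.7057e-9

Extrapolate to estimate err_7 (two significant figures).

6.2e-18

First estimate the order: p ≈ ln(err_6/err_5) / ln(err_5/err_4) = ln(1.7057e-9/0.000028375)/ln(0.000028375/0.0036598) = ln(6.01128e-05)/ln(0.00775316) ≈ 2.0000.
Then err_7 ≈ err_6·(err_6/err_5)^p = 1.7057e-9·(6.01128e-05)^2.0000 = 1.7057e-9·3.61355e-09 ≈ 6.164e-18.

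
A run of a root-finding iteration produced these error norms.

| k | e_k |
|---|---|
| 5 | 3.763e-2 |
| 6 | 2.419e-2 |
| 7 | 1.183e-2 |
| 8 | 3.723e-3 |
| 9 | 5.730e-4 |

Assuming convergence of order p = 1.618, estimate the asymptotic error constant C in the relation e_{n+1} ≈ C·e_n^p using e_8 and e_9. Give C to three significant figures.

C ≈ e_9 / e_8^1.618
  = 5.730e-4 / (3.723e-3)^1.618
  = 5.730e-4 / 0.00011741 ≈ 4.8803

4.88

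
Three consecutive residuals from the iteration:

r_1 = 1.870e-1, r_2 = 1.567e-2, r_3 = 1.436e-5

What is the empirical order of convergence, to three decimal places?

p ≈ ln(r_3/r_2) / ln(r_2/r_1)
  = ln(1.436e-5/1.567e-2) / ln(1.567e-2/1.870e-1)
  = ln(0.000916401) / ln(0.0837968)
  = -6.995057 / -2.479360 ≈ 2.821316

2.821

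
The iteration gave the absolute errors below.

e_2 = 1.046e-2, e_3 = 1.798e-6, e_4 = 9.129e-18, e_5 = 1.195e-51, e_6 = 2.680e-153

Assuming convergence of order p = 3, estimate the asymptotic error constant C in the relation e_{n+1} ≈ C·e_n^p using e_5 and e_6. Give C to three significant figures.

C ≈ e_6 / e_5^3
  = 2.680e-153 / (1.195e-51)^3
  = 2.680e-153 / 1.70649e-153 ≈ 1.5705

1.57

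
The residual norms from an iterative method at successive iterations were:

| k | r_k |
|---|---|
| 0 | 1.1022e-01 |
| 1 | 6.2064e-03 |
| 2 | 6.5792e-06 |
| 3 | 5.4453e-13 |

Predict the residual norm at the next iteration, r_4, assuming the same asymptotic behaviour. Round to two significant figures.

7.5e-30

First estimate the order: p ≈ ln(r_3/r_2) / ln(r_2/r_1) = ln(5.4453e-13/6.5792e-06)/ln(6.5792e-06/6.2064e-03) = ln(8.27654e-08)/ln(0.00106007) ≈ 2.3808.
Then r_4 ≈ r_3·(r_3/r_2)^p = 5.4453e-13·(8.27654e-08)^2.3808 = 5.4453e-13·1.37662e-17 ≈ 7.496e-30.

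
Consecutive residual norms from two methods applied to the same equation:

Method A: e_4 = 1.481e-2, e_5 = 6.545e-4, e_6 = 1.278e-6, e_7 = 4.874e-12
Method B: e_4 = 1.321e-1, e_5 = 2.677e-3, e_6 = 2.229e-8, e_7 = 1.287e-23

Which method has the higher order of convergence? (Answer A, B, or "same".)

B

Method A: p ≈ ln(4.874e-12/1.278e-6)/ln(1.278e-6/6.545e-4) ≈ 2.00.
Method B: p ≈ ln(1.287e-23/2.229e-8)/ln(2.229e-8/2.677e-3) ≈ 3.00.
Method B has the higher order (≈3.0 vs ≈2.0).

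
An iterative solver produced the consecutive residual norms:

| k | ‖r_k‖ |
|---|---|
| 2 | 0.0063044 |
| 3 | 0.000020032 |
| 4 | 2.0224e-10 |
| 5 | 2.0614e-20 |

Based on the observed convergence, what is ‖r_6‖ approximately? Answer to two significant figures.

First estimate the order: p ≈ ln(‖r_5‖/‖r_4‖) / ln(‖r_4‖/‖r_3‖) = ln(2.0614e-20/2.0224e-10)/ln(2.0224e-10/0.000020032) = ln(1.01928e-10)/ln(1.00958e-05) ≈ 2.0000.
Then ‖r_6‖ ≈ ‖r_5‖·(‖r_5‖/‖r_4‖)^p = 2.0614e-20·(1.01928e-10)^2.0000 = 2.0614e-20·1.03893e-20 ≈ 2.142e-40.

2.1e-40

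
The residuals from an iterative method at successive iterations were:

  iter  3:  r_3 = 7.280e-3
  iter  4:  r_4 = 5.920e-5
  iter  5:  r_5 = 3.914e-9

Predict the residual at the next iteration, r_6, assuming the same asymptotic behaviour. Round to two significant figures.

1.7e-17

First estimate the order: p ≈ ln(r_5/r_4) / ln(r_4/r_3) = ln(3.914e-9/5.920e-5)/ln(5.920e-5/7.280e-3) = ln(6.61149e-05)/ln(0.00813187) ≈ 2.0000.
Then r_6 ≈ r_5·(r_5/r_4)^p = 3.914e-9·(6.61149e-05)^2.0000 = 3.914e-9·4.37118e-09 ≈ 1.711e-17.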